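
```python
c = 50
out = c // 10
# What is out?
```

Trace:
`c = 50` → c = 50
`out = c // 10` → out = 5
So out = 5

Answer: 5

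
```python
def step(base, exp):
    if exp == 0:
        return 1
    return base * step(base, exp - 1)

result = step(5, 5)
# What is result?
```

step(5, 5) = 5 * 5 * 5 * 5 * 5 = 3125

Answer: 3125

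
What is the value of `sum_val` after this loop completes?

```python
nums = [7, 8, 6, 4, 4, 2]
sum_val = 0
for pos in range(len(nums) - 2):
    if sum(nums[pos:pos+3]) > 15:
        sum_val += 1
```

Count windows with sum > 15
`sum_val` takes the values: 0 → 1 → 2

Answer: 2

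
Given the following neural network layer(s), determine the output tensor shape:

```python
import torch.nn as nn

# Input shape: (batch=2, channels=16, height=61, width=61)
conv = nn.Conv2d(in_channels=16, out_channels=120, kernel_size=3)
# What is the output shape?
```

Input: (2, 16, 61, 61) -> Output: (2, 120, 59, 59)

Answer: (2, 120, 59, 59)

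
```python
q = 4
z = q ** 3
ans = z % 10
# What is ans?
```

Trace:
`q = 4` → q = 4
`z = q ** 3` → z = 64
`ans = z % 10` → ans = 4
So ans = 4

Answer: 4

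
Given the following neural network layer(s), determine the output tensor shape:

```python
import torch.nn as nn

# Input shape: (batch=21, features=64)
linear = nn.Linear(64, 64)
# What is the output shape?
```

Input: (21, 64) -> Output: (21, 64)

Answer: (21, 64)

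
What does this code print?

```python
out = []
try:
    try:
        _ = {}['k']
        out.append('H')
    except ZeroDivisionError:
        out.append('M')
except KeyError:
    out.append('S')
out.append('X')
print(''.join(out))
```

Execution trace: 'S' (outer except KeyError) → 'X' (after the try/except). Output: SX

Answer: SX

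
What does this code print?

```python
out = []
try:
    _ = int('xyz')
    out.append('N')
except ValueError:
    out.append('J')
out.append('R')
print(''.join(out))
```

Execution trace: 'J' (except ValueError) → 'R' (after the try/except). Output: JR

Answer: JR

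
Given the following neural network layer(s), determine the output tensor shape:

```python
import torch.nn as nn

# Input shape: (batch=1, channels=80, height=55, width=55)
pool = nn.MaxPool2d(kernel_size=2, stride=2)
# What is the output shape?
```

Input: (1, 80, 55, 55) -> Output: (1, 80, 27, 27)

Answer: (1, 80, 27, 27)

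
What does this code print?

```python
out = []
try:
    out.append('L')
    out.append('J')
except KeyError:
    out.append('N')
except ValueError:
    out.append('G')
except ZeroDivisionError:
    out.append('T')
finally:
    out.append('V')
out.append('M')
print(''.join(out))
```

Execution trace: 'L' (try body) → 'J' (try body, no exception) → 'V' (finally) → 'M' (after the try/except). Output: LJVM

Answer: LJVM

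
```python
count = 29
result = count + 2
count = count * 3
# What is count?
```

Trace:
`count = 29` → count = 29
`result = count + 2` → result = 31
`count = count * 3` → count = 87
So count = 87

Answer: 87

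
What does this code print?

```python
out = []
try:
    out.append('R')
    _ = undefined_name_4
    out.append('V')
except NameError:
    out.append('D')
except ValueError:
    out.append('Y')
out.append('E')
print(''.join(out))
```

Execution trace: 'R' (try body) → 'D' (except NameError) → 'E' (after the try/except). Output: RDE

Answer: RDE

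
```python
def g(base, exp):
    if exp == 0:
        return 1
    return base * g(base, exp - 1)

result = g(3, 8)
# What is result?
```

g(3, 8) = 3 * 3 * 3 * 3 * 3 * 3 * 3 * 3 = 6561

Answer: 6561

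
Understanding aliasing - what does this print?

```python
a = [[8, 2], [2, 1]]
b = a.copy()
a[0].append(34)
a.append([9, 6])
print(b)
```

Key concept: shallow copy with nested lists.
Step by step:
`a = [[8, 2], [2, 1]]` → a = [[8, 2], [2, 1]]
`b = a.copy()` → b = [[8, 2], [2, 1]]
`a[0].append(34)` → a = [[8, 2, 34], [2, 1]]; b = [[8, 2, 34], [2, 1]]
`a.append([9, 6])` → a = [[8, 2, 34], [2, 1], [9, 6]]
`print(b)` → prints [[8, 2, 34], [2, 1]]

Answer: [[8, 2, 34], [2, 1]]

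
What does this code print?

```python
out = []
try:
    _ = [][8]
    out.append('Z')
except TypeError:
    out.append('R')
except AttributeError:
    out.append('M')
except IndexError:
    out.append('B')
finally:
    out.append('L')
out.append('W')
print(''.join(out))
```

Execution trace: 'B' (except IndexError) → 'L' (finally) → 'W' (after the try/except). Output: BLW

Answer: BLW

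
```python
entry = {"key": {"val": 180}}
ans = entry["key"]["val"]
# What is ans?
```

Trace:
`entry = {"key": {"val": 180}}` → entry = {'key': {'val': 180}}
`ans = entry["key"]["val"]` → ans = 180
So ans = 180

Answer: 180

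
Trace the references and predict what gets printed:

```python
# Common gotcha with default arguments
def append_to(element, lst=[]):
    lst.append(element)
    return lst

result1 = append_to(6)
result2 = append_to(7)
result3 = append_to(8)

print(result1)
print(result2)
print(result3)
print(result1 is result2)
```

Key concept: mutable default argument gotcha.
Step by step:
`result1 = append_to(6)` → result1 = [6]
`result2 = append_to(7)` → result1 = [6, 7] (same object as result2); result2 = [6, 7] (same object as result1)
`result3 = append_to(8)` → result1 = [6, 7, 8] (same object as result2, result3); result2 = [6, 7, 8] (same object as result1, result3); result3 = [6, 7, 8] (same object as result1, result2)
`print(result1)` → prints [6, 7, 8]
`print(result2)` → prints [6, 7, 8]
`print(result3)` → prints [6, 7, 8]
`print(result1 is result2)` → prints True

Answer:
[6, 7, 8]
[6, 7, 8]
[6, 7, 8]
True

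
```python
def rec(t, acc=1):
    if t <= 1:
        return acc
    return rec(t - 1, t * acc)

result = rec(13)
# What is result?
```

Accumulator trace (n, acc): (13, 1) -> (12, 13) -> (11, 156) -> (10, 1716) -> (9, 17160) -> (8, 154440) -> (7, 1235520) -> (6, 8648640) -> (5, 51891840) -> (4, 259459200) -> (3, 1037836800) -> (2, 3113510400) -> (1, 6227020800) -> return 6227020800

Answer: 6227020800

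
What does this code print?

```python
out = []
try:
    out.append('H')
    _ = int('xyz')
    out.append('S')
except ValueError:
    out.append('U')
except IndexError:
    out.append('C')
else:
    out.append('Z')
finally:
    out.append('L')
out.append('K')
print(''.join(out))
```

Execution trace: 'H' (try body) → 'U' (except ValueError) → 'L' (finally) → 'K' (after the try/except). Output: HULK

Answer: HULK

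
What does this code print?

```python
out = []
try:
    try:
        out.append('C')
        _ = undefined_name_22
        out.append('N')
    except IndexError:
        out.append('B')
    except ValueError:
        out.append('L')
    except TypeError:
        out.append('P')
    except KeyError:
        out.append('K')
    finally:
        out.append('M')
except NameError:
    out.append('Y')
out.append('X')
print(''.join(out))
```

Execution trace: 'C' (try body) → 'M' (finally) → 'Y' (outer except NameError) → 'X' (after the try/except). Output: CMYX

Answer: CMYX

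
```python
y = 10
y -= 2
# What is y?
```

Trace:
`y = 10` → y = 10
`y -= 2` → y = 8
So y = 8

Answer: 8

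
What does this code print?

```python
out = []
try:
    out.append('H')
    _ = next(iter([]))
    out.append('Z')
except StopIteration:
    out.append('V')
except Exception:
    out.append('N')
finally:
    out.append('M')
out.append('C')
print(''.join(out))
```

Execution trace: 'H' (try body) → 'V' (except StopIteration) → 'M' (finally) → 'C' (after the try/except). Output: HVMC

Answer: HVMC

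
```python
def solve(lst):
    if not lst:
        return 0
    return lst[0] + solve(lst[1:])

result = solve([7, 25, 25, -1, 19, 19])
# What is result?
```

7 + 25 + 25 + (-1) + 19 + 19 + 0 = 94

Answer: 94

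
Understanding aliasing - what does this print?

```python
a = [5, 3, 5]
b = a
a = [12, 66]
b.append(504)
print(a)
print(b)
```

Key concept: rebinding vs mutation: a is rebound to a new list, b still points at the original.
Step by step:
`a = [5, 3, 5]` → a = [5, 3, 5]
`b = a` → b = [5, 3, 5] (same object as a)
`a = [12, 66]` → a = [12, 66]
`b.append(504)` → b = [5, 3, 5, 504]
`print(a)` → prints [12, 66]
`print(b)` → prints [5, 3, 5, 504]

Answer:
[12, 66]
[5, 3, 5, 504]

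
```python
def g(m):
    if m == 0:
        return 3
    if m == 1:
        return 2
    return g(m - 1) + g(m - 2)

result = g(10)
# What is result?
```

Build up from base cases: g(0)=3, g(1)=2, g(2)=5, g(3)=7, g(4)=12, g(5)=19, g(6)=31, ..., g(10)=212

Answer: 212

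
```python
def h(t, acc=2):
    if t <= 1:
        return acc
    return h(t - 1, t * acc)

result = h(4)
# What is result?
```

Accumulator trace (n, acc): (4, 2) -> (3, 8) -> (2, 24) -> (1, 48) -> return 48

Answer: 48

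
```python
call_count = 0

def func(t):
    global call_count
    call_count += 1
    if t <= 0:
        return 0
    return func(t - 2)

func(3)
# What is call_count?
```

Linear recursion stepping by 2: 3 calls from t=3 down to ≤0.

Answer: 3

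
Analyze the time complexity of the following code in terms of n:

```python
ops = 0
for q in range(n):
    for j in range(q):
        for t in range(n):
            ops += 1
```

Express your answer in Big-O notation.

Each loop level contributes: n × n × n. Multiplying the contributions gives O(n^3).

Answer: O(n^3)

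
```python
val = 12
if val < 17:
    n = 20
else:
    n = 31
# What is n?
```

Trace:
`val = 12` → val = 12
`if val < 17: ...` → val < 17 is True → n = 20
So n = 20

Answer: 20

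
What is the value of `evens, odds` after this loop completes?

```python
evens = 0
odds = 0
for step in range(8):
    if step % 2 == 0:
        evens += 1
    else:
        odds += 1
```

Count evens and odds in range(8)
`evens, odds` takes the values: (0, 0) → (1, 0) → (1, 1) → (2, 1) → (2, 2) → (3, 2) → (3, 3) → (4, 3) → (4, 4)

Answer: 4, 4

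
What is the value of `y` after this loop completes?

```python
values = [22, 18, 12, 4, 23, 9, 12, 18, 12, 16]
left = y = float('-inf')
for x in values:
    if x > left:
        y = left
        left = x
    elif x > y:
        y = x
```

Second largest (with repeats) in [22, 18, 12, 4, 23, 9, 12, 18, 12, 16]
`y` takes the values: -inf → 18 → 22

Answer: 22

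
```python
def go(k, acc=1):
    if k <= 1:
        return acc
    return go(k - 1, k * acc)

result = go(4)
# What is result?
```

Accumulator trace (n, acc): (4, 1) -> (3, 4) -> (2, 12) -> (1, 24) -> return 24

Answer: 24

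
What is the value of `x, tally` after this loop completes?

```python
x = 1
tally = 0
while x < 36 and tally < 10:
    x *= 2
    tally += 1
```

Double until >= 36 or 10 iterations
`x, tally` takes the values: (1, 0) → (2, 0) → (2, 1) → (4, 1) → (4, 2) → (8, 2) → (8, 3) → (16, 3) → (16, 4) → (32, 4) → (32, 5) → (64, 5) → (64, 6)

Answer: 64, 6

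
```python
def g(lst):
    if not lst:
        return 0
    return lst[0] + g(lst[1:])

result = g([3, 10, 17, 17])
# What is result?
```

3 + 10 + 17 + 17 + 0 = 47

Answer: 47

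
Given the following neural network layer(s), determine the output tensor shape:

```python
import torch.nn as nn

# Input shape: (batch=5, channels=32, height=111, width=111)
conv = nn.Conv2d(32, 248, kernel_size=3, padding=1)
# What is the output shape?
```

Input: (5, 32, 111, 111) -> Output: (5, 248, 111, 111)

Answer: (5, 248, 111, 111)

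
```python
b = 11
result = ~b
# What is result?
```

Trace:
`b = 11` → b = 11
`result = ~b` → result = -12
So result = -12

Answer: -12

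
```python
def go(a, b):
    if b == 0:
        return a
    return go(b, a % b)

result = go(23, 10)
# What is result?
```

go(23, 10) -> go(10, 3) -> go(3, 1) -> go(1, 0) -> 1

Answer: 1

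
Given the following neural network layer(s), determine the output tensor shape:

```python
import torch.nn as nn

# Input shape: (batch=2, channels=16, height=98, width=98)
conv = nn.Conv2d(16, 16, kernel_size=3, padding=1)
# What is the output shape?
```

Input: (2, 16, 98, 98) -> Output: (2, 16, 98, 98)

Answer: (2, 16, 98, 98)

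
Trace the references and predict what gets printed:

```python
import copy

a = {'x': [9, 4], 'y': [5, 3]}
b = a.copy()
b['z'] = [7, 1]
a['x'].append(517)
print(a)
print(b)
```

Key concept: shallow copy of dict with mutable values.
Step by step:
`a = {'x': [9, 4], 'y': [5, 3]}` → a = {'x': [9, 4], 'y': [5, 3]}
`b = a.copy()` → b = {'x': [9, 4], 'y': [5, 3]}
`b['z'] = [7, 1]` → b = {'x': [9, 4], 'y': [5, 3], 'z': [7, 1]}
`a['x'].append(517)` → a = {'x': [9, 4, 517], 'y': [5, 3]}; b = {'x': [9, 4, 517], 'y': [5, 3], 'z': [7, 1]}
`print(a)` → prints {'x': [9, 4, 517], 'y': [5, 3]}
`print(b)` → prints {'x': [9, 4, 517], 'y': [5, 3], 'z': [7, 1]}

Answer:
{'x': [9, 4, 517], 'y': [5, 3]}
{'x': [9, 4, 517], 'y': [5, 3], 'z': [7, 1]}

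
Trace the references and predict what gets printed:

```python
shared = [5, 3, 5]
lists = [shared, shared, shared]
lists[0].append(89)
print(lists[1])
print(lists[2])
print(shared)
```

Key concept: list of same reference.
Step by step:
`shared = [5, 3, 5]` → shared = [5, 3, 5]
`lists = [shared, shared, shared]` → lists = [[5, 3, 5], [5, 3, 5], [5, 3, 5]]
`lists[0].append(89)` → shared = [5, 3, 5, 89]; lists = [[5, 3, 5, 89], [5, 3, 5, 89], [5, 3, 5, 89]]
`print(lists[1])` → prints [5, 3, 5, 89]
`print(lists[2])` → prints [5, 3, 5, 89]
`print(shared)` → prints [5, 3, 5, 89]

Answer:
[5, 3, 5, 89]
[5, 3, 5, 89]
[5, 3, 5, 89]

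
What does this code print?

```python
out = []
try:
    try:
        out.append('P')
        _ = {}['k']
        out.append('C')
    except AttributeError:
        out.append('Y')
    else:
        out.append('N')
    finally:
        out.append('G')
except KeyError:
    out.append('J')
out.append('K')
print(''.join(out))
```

Execution trace: 'P' (try body) → 'G' (finally) → 'J' (outer except KeyError) → 'K' (after the try/except). Output: PGJK

Answer: PGJK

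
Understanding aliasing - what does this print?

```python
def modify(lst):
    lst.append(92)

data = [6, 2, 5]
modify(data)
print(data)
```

Key concept: function modifies passed list.
Step by step:
`data = [6, 2, 5]` → data = [6, 2, 5]
`modify(data)` → data = [6, 2, 5, 92]
`print(data)` → prints [6, 2, 5, 92]

Answer: [6, 2, 5, 92]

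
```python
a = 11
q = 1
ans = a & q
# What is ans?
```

Trace:
`a = 11` → a = 11
`q = 1` → q = 1
`ans = a & q` → ans = 1
So ans = 1

Answer: 1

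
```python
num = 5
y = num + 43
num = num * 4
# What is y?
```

Trace:
`num = 5` → num = 5
`y = num + 43` → y = 48
`num = num * 4` → num = 20
So y = 48

Answer: 48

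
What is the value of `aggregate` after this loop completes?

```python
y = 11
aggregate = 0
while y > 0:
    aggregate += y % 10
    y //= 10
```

Sum digits of 11
`aggregate` takes the values: 0 → 1 → 2

Answer: 2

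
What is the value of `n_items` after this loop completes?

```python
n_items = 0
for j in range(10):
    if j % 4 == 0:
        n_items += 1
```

Count numbers divisible by 4 in range(10)
`n_items` takes the values: 0 → 1 → 2 → 3

Answer: 3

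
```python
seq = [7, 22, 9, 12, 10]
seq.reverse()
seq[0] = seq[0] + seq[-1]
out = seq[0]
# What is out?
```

Trace:
`seq = [7, 22, 9, 12, 10]` → seq = [7, 22, 9, 12, 10]
`seq.reverse()` → seq = [10, 12, 9, 22, 7]
`seq[0] = seq[0] + seq[-1]` → seq = [17, 12, 9, 22, 7]
`out = seq[0]` → out = 17
So out = 17

Answer: 17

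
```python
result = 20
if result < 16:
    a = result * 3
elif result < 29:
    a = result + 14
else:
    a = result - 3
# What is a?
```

Trace:
`result = 20` → result = 20
`if result < 16: ...` → result < 16 is False, result < 29 is True → a = 34
So a = 34

Answer: 34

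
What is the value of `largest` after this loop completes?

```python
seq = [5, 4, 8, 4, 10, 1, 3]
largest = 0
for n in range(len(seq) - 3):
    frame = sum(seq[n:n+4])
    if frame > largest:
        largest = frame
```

Max sum of 4-element window in [5, 4, 8, 4, 10, 1, 3]
`largest` takes the values: 0 → 21 → 26

Answer: 26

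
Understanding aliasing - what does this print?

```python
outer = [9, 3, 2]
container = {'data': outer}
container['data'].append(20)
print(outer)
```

Key concept: dict holds reference to list.
Step by step:
`outer = [9, 3, 2]` → outer = [9, 3, 2]
`container = {'data': outer}` → container = {'data': [9, 3, 2]}
`container['data'].append(20)` → outer = [9, 3, 2, 20]; container = {'data': [9, 3, 2, 20]}
`print(outer)` → prints [9, 3, 2, 20]

Answer: [9, 3, 2, 20]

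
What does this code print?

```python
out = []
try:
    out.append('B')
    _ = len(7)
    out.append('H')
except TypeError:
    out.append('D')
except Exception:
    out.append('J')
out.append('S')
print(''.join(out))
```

Execution trace: 'B' (try body) → 'D' (except TypeError) → 'S' (after the try/except). Output: BDS

Answer: BDS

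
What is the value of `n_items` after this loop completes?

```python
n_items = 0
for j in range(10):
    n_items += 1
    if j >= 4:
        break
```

Loop breaks when j reaches 4, n_items is 5
`n_items` takes the values: 0 → 1 → 2 → 3 → 4 → 5

Answer: 5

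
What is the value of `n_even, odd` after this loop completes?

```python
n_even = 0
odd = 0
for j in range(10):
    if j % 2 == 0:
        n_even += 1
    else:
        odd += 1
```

Count evens and odds in range(10)
`n_even, odd` takes the values: (0, 0) → (1, 0) → (1, 1) → (2, 1) → (2, 2) → (3, 2) → (3, 3) → (4, 3) → (4, 4) → (5, 4) → (5, 5)

Answer: 5, 5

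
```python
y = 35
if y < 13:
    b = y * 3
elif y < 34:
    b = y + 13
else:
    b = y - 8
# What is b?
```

Trace:
`y = 35` → y = 35
`if y < 13: ...` → y < 13 is False, y < 34 is False, take else branch → b = 27
So b = 27

Answer: 27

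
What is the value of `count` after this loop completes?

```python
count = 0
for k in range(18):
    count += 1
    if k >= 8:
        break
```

Loop breaks when k reaches 8, count is 9
`count` takes the values: 0 → 1 → 2 → 3 → 4 → 5 → 6 → 7 → 8 → 9

Answer: 9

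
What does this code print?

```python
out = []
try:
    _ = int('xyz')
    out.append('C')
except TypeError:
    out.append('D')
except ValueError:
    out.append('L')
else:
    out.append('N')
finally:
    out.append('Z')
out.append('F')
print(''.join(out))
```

Execution trace: 'L' (except ValueError) → 'Z' (finally) → 'F' (after the try/except). Output: LZF

Answer: LZF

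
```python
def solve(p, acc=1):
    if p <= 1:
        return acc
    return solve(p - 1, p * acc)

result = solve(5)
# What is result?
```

Accumulator trace (n, acc): (5, 1) -> (4, 5) -> (3, 20) -> (2, 60) -> (1, 120) -> return 120

Answer: 120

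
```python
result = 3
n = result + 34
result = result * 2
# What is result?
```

Trace:
`result = 3` → result = 3
`n = result + 34` → n = 37
`result = result * 2` → result = 6
So result = 6

Answer: 6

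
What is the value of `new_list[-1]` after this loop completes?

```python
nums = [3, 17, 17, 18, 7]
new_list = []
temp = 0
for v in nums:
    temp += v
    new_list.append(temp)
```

Cumulative sum ends at 62
`new_list` takes the values: [] → [3] → [3, 20] → [3, 20, 37] → [3, 20, 37, 55] → [3, 20, 37, 55, 62]
So `new_list[-1]` = 62

Answer: 62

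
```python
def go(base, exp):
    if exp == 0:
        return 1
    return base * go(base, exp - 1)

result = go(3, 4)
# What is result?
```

go(3, 4) = 3 * 3 * 3 * 3 = 81

Answer: 81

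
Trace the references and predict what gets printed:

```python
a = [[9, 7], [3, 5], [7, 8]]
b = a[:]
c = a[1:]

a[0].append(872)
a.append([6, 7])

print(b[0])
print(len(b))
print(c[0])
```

Key concept: slice with nested mutation.
Step by step:
`a = [[9, 7], [3, 5], [7, 8]]` → a = [[9, 7], [3, 5], [7, 8]]
`b = a[:]` → b = [[9, 7], [3, 5], [7, 8]]
`c = a[1:]` → c = [[3, 5], [7, 8]]
`a[0].append(872)` → a = [[9, 7, 872], [3, 5], [7, 8]]; b = [[9, 7, 872], [3, 5], [7, 8]]
`a.append([6, 7])` → a = [[9, 7, 872], [3, 5], [7, 8], [6, 7]]
`print(b[0])` → prints [9, 7, 872]
`print(len(b))` → prints 3
`print(c[0])` → prints [3, 5]

Answer:
[9, 7, 872]
3
[3, 5]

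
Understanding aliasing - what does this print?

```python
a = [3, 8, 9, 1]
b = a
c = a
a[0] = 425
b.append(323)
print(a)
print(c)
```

Key concept: multiple aliases.
Step by step:
`a = [3, 8, 9, 1]` → a = [3, 8, 9, 1]
`b = a` → b = [3, 8, 9, 1] (same object as a)
`c = a` → c = [3, 8, 9, 1] (same object as a, b)
`a[0] = 425` → a = [425, 8, 9, 1] (same object as b, c); b = [425, 8, 9, 1] (same object as a, c); c = [425, 8, 9, 1] (same object as a, b)
`b.append(323)` → a = [425, 8, 9, 1, 323] (same object as b, c); b = [425, 8, 9, 1, 323] (same object as a, c); c = [425, 8, 9, 1, 323] (same object as a, b)
`print(a)` → prints [425, 8, 9, 1, 323]
`print(c)` → prints [425, 8, 9, 1, 323]

Answer:
[425, 8, 9, 1, 323]
[425, 8, 9, 1, 323]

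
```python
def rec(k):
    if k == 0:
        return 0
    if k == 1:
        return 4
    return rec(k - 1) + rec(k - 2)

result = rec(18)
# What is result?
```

Build up from base cases: rec(0)=0, rec(1)=4, rec(2)=4, rec(3)=8, rec(4)=12, rec(5)=20, rec(6)=32, ..., rec(18)=10336

Answer: 10336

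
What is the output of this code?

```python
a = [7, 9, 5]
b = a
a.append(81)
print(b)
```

Key concept: basic list aliasing.
Step by step:
`a = [7, 9, 5]` → a = [7, 9, 5]
`b = a` → b = [7, 9, 5] (same object as a)
`a.append(81)` → a = [7, 9, 5, 81] (same object as b); b = [7, 9, 5, 81] (same object as a)
`print(b)` → prints [7, 9, 5, 81]

Answer: [7, 9, 5, 81]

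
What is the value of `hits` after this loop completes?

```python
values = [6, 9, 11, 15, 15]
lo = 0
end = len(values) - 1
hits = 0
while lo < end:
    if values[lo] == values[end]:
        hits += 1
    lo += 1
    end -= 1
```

Count matching pairs from ends
`hits` takes the values: 0

Answer: 0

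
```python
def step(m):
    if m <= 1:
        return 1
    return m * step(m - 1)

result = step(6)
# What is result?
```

step(6) = 6 * 5 * 4 * 3 * 2 * 1 = 720

Answer: 720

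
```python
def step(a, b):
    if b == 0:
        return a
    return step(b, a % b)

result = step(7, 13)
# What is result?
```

step(7, 13) -> step(13, 7) -> step(7, 6) -> step(6, 1) -> step(1, 0) -> 1

Answer: 1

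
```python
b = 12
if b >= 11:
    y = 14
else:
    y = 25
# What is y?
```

Trace:
`b = 12` → b = 12
`if b >= 11: ...` → b >= 11 is True → y = 14
So y = 14

Answer: 14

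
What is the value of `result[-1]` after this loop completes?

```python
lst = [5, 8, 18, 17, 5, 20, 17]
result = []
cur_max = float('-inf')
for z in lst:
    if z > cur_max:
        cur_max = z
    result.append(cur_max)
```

Running max ends at 20
`result` takes the values: [] → [5] → [5, 8] → [5, 8, 18] → [5, 8, 18, 18] → [5, 8, 18, 18, 18] → [5, 8, 18, 18, 18, 20] → [5, 8, 18, 18, 18, 20, 20]
So `result[-1]` = 20

Answer: 20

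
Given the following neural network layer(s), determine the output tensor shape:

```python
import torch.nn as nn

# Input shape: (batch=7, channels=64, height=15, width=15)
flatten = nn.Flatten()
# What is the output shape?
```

Input: (7, 64, 15, 15) -> Output: (7, 14400)

Answer: (7, 14400)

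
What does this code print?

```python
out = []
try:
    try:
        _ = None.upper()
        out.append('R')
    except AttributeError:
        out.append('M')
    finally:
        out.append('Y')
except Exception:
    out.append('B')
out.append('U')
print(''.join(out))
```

Execution trace: 'M' (inner except AttributeError) → 'Y' (inner finally) → 'U' (after the try/except). Output: MYU

Answer: MYU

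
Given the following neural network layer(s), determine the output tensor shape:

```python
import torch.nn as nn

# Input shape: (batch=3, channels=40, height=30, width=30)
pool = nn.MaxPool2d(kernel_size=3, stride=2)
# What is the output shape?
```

Input: (3, 40, 30, 30) -> Output: (3, 40, 14, 14)

Answer: (3, 40, 14, 14)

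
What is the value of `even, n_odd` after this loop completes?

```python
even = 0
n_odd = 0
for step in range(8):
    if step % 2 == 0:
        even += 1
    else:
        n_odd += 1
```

Count evens and odds in range(8)
`even, n_odd` takes the values: (0, 0) → (1, 0) → (1, 1) → (2, 1) → (2, 2) → (3, 2) → (3, 3) → (4, 3) → (4, 4)

Answer: 4, 4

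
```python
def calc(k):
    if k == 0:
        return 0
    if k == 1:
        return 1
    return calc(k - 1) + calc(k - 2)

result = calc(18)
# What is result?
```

Build up from base cases: calc(0)=0, calc(1)=1, calc(2)=1, calc(3)=2, calc(4)=3, calc(5)=5, calc(6)=8, ..., calc(18)=2584

Answer: 2584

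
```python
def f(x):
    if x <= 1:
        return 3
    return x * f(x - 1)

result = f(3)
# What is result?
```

f(3) = 3 * 2 * 3 = 18

Answer: 18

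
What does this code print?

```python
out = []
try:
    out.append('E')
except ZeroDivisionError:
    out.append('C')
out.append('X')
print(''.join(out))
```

Execution trace: 'E' (try body, no exception) → 'X' (after the try/except). Output: EX

Answer: EX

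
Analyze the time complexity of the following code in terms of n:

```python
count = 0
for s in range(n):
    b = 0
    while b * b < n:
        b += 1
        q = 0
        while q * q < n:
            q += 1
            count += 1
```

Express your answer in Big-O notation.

Each loop level contributes: n × √n × √n. Multiplying the contributions gives O(n^2).

Answer: O(n^2)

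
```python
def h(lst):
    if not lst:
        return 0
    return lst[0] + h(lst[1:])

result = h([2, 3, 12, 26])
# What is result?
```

2 + 3 + 12 + 26 + 0 = 43

Answer: 43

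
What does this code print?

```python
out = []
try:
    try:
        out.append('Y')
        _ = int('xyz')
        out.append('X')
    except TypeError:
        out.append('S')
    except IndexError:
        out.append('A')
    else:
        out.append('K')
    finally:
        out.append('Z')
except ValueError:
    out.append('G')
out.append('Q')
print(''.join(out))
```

Execution trace: 'Y' (inner try body) → 'Z' (inner finally) → 'G' (outer except ValueError) → 'Q' (after the try/except). Output: YZGQ

Answer: YZGQ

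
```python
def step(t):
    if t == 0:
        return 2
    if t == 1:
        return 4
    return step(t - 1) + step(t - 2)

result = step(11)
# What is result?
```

Build up from base cases: step(0)=2, step(1)=4, step(2)=6, step(3)=10, step(4)=16, step(5)=26, step(6)=42, ..., step(11)=466

Answer: 466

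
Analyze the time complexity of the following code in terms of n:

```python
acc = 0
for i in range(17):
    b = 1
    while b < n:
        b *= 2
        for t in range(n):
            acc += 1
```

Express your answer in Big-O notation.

Each loop level contributes: 1 × log n × n. Multiplying the contributions gives O(n log n).

Answer: O(n log n)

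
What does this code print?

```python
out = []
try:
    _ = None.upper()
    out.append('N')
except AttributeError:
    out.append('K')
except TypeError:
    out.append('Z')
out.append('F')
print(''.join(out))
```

Execution trace: 'K' (except AttributeError) → 'F' (after the try/except). Output: KF

Answer: KF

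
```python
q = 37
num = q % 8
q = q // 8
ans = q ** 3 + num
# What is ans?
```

Trace:
`q = 37` → q = 37
`num = q % 8` → num = 5
`q = q // 8` → q = 4
`ans = q ** 3 + num` → ans = 69
So ans = 69

Answer: 69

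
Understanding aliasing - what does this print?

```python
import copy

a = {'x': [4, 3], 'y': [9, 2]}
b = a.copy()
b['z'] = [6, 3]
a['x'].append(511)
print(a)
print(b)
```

Key concept: shallow copy of dict with mutable values.
Step by step:
`a = {'x': [4, 3], 'y': [9, 2]}` → a = {'x': [4, 3], 'y': [9, 2]}
`b = a.copy()` → b = {'x': [4, 3], 'y': [9, 2]}
`b['z'] = [6, 3]` → b = {'x': [4, 3], 'y': [9, 2], 'z': [6, 3]}
`a['x'].append(511)` → a = {'x': [4, 3, 511], 'y': [9, 2]}; b = {'x': [4, 3, 511], 'y': [9, 2], 'z': [6, 3]}
`print(a)` → prints {'x': [4, 3, 511], 'y': [9, 2]}
`print(b)` → prints {'x': [4, 3, 511], 'y': [9, 2], 'z': [6, 3]}

Answer:
{'x': [4, 3, 511], 'y': [9, 2]}
{'x': [4, 3, 511], 'y': [9, 2], 'z': [6, 3]}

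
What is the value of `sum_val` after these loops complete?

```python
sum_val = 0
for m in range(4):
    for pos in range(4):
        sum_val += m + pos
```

Sum of all m+pos for m,pos in 4x4
`sum_val` takes the values: 0 → 1 → 3 → 6 → 7 → 9 → 12 → 16 → 18 → 21 → 25 → 30 → 33 → 37 → 42 → 48

Answer: 48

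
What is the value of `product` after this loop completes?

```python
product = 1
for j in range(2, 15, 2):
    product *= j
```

Product of even numbers 2 to 14
`product` takes the values: 1 → 2 → 8 → 48 → 384 → 3840 → 46080 → 645120

Answer: 645120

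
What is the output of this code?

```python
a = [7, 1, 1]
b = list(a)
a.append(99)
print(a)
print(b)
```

Key concept: list() constructor creates copy.
Step by step:
`a = [7, 1, 1]` → a = [7, 1, 1]
`b = list(a)` → b = [7, 1, 1]
`a.append(99)` → a = [7, 1, 1, 99]
`print(a)` → prints [7, 1, 1, 99]
`print(b)` → prints [7, 1, 1]

Answer:
[7, 1, 1, 99]
[7, 1, 1]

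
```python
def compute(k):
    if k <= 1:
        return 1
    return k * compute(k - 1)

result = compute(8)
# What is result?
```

compute(8) = 8 * 7 * 6 * 5 * 4 * 3 * 2 * 1 = 40320

Answer: 40320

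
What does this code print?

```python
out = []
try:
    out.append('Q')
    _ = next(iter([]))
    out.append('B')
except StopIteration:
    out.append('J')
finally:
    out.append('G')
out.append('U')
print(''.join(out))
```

Execution trace: 'Q' (try body) → 'J' (except StopIteration) → 'G' (finally) → 'U' (after the try/except). Output: QJGU

Answer: QJGU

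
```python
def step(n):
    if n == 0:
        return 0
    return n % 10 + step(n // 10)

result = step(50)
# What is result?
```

Sum of digits of 50: 0 + 5 = 5

Answer: 5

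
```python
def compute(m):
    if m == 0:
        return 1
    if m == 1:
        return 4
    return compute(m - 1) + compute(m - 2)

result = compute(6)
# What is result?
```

Build up from base cases: compute(0)=1, compute(1)=4, compute(2)=5, compute(3)=9, compute(4)=14, compute(5)=23, compute(6)=37

Answer: 37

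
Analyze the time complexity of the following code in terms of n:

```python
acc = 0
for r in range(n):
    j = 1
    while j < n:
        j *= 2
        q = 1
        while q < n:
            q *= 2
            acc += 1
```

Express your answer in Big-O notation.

Each loop level contributes: n × log n × log n. Multiplying the contributions gives O(n log² n).

Answer: O(n log² n)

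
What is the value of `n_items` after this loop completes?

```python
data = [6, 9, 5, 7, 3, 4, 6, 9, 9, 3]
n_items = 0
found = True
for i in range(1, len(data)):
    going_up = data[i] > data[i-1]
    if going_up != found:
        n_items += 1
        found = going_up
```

Count direction changes in [6, 9, 5, 7, 3, 4, 6, 9, 9, 3]
`n_items` takes the values: 0 → 1 → 2 → 3 → 4 → 5

Answer: 5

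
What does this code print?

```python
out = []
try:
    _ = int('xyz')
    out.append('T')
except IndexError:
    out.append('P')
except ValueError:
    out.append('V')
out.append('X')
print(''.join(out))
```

Execution trace: 'V' (except ValueError) → 'X' (after the try/except). Output: VX

Answer: VX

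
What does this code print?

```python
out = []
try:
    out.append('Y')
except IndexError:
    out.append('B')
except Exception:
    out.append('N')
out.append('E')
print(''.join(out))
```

Execution trace: 'Y' (try body, no exception) → 'E' (after the try/except). Output: YE

Answer: YE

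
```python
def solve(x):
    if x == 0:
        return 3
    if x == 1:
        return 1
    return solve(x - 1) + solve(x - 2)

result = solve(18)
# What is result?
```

Build up from base cases: solve(0)=3, solve(1)=1, solve(2)=4, solve(3)=5, solve(4)=9, solve(5)=14, solve(6)=23, ..., solve(18)=7375

Answer: 7375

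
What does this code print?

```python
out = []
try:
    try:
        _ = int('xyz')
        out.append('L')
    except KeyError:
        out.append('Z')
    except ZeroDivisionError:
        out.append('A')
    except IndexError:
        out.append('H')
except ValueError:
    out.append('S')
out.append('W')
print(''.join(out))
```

Execution trace: 'S' (outer except ValueError) → 'W' (after the try/except). Output: SW

Answer: SW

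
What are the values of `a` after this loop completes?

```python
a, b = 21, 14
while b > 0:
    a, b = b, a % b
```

GCD of 21 and 14
`a` takes the values: 21 → 14 → 7

Answer: 7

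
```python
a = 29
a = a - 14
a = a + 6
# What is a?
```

Trace:
`a = 29` → a = 29
`a = a - 14` → a = 15
`a = a + 6` → a = 21
So a = 21

Answer: 21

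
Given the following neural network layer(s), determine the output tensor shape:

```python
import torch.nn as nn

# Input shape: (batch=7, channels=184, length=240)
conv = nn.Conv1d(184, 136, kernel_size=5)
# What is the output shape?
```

Input: (7, 184, 240) -> Output: (7, 136, 236)

Answer: (7, 136, 236)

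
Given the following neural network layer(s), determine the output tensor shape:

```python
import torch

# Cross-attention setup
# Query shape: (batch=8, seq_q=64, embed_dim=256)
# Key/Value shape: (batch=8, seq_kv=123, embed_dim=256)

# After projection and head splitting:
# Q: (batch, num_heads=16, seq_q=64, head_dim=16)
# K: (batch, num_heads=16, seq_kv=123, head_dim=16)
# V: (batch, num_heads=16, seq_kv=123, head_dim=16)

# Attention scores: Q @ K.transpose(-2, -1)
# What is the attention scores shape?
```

Input: (8, 64, 256) -> Output: (8, 16, 64, 123)

Answer: (8, 16, 64, 123)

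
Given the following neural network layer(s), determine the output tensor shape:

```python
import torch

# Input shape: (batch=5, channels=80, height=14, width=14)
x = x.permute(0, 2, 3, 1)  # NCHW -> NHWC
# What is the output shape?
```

Input: (5, 80, 14, 14) -> Output: (5, 14, 14, 80)

Answer: (5, 14, 14, 80)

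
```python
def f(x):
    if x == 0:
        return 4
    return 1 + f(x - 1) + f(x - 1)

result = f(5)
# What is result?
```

f(x) = 1 + 2·f(x-1), f(0)=4. Closed form: (4+1)·2^5 - 1 = 159.

Answer: 159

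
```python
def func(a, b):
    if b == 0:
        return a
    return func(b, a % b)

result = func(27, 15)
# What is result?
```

func(27, 15) -> func(15, 12) -> func(12, 3) -> func(3, 0) -> 3

Answer: 3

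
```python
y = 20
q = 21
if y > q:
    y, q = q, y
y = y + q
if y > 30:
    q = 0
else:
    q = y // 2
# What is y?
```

Trace:
`y = 20` → y = 20
`q = 21` → q = 21
`if y > q: ...` → y > q is False → no variable changes
`y = y + q` → y = 41
`if y > 30: ...` → y > 30 is True → q = 0
So y = 41

Answer: 41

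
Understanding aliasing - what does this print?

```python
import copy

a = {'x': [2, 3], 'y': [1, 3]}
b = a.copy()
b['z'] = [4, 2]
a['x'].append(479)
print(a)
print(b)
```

Key concept: shallow copy of dict with mutable values.
Step by step:
`a = {'x': [2, 3], 'y': [1, 3]}` → a = {'x': [2, 3], 'y': [1, 3]}
`b = a.copy()` → b = {'x': [2, 3], 'y': [1, 3]}
`b['z'] = [4, 2]` → b = {'x': [2, 3], 'y': [1, 3], 'z': [4, 2]}
`a['x'].append(479)` → a = {'x': [2, 3, 479], 'y': [1, 3]}; b = {'x': [2, 3, 479], 'y': [1, 3], 'z': [4, 2]}
`print(a)` → prints {'x': [2, 3, 479], 'y': [1, 3]}
`print(b)` → prints {'x': [2, 3, 479], 'y': [1, 3], 'z': [4, 2]}

Answer:
{'x': [2, 3, 479], 'y': [1, 3]}
{'x': [2, 3, 479], 'y': [1, 3], 'z': [4, 2]}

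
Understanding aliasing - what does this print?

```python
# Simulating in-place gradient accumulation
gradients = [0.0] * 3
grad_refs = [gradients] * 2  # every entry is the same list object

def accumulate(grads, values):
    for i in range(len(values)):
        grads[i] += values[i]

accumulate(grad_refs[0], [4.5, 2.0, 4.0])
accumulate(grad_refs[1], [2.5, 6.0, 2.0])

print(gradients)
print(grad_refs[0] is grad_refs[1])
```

Key concept: gradient accumulation aliasing.
Step by step:
`gradients = [0.0] * 3` → gradients = [0.0, 0.0, 0.0]
`grad_refs = [gradients] * 2` → grad_refs = [[0.0, 0.0, 0.0], [0.0, 0.0, 0.0]]
`accumulate(grad_refs[0], [4.5, 2.0, 4.0])` → gradients = [4.5, 2.0, 4.0]; grad_refs = [[4.5, 2.0, 4.0], [4.5, 2.0, 4.0]]
`accumulate(grad_refs[1], [2.5, 6.0, 2.0])` → gradients = [7.0, 8.0, 6.0]; grad_refs = [[7.0, 8.0, 6.0], [7.0, 8.0, 6.0]]
`print(gradients)` → prints [7.0, 8.0, 6.0]
`print(grad_refs[0] is grad_refs[1])` → prints True

Answer:
[7.0, 8.0, 6.0]
True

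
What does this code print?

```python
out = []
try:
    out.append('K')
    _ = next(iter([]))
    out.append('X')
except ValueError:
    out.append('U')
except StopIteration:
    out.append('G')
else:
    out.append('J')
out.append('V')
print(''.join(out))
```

Execution trace: 'K' (try body) → 'G' (except StopIteration) → 'V' (after the try/except). Output: KGV

Answer: KGV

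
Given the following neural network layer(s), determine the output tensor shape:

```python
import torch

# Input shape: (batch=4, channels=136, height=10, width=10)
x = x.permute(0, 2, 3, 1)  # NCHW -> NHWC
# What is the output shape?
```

Input: (4, 136, 10, 10) -> Output: (4, 10, 10, 136)

Answer: (4, 10, 10, 136)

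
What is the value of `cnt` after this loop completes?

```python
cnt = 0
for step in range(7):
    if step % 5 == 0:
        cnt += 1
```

Count numbers divisible by 5 in range(7)
`cnt` takes the values: 0 → 1 → 2

Answer: 2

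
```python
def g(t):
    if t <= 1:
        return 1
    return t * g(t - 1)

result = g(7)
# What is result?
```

g(7) = 7 * 6 * 5 * 4 * 3 * 2 * 1 = 5040

Answer: 5040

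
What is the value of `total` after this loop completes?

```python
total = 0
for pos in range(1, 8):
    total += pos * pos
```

Sum of squares 1² to 7² = 140
`total` takes the values: 0 → 1 → 5 → 14 → 30 → 55 → 91 → 140

Answer: 140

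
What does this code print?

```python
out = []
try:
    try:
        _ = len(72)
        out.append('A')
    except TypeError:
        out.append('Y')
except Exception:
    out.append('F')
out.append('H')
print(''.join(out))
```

Execution trace: 'Y' (inner except TypeError) → 'H' (after the try/except). Output: YH

Answer: YH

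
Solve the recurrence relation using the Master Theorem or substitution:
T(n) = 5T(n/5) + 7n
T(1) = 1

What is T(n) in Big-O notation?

By Master Theorem: a=5, b=5, f(n)=7n. Since log_5(5) = 1 and f(n) = Θ(n^1), Case 2 applies. T(n) = O(n log n).

Answer: O(n log n)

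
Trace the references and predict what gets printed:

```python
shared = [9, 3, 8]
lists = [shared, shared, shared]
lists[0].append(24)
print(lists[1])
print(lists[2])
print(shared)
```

Key concept: list of same reference.
Step by step:
`shared = [9, 3, 8]` → shared = [9, 3, 8]
`lists = [shared, shared, shared]` → lists = [[9, 3, 8], [9, 3, 8], [9, 3, 8]]
`lists[0].append(24)` → shared = [9, 3, 8, 24]; lists = [[9, 3, 8, 24], [9, 3, 8, 24], [9, 3, 8, 24]]
`print(lists[1])` → prints [9, 3, 8, 24]
`print(lists[2])` → prints [9, 3, 8, 24]
`print(shared)` → prints [9, 3, 8, 24]

Answer:
[9, 3, 8, 24]
[9, 3, 8, 24]
[9, 3, 8, 24]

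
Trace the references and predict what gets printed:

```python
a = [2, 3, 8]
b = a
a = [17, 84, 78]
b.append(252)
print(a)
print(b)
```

Key concept: rebinding vs mutation: a is rebound to a new list, b still points at the original.
Step by step:
`a = [2, 3, 8]` → a = [2, 3, 8]
`b = a` → b = [2, 3, 8] (same object as a)
`a = [17, 84, 78]` → a = [17, 84, 78]
`b.append(252)` → b = [2, 3, 8, 252]
`print(a)` → prints [17, 84, 78]
`print(b)` → prints [2, 3, 8, 252]

Answer:
[17, 84, 78]
[2, 3, 8, 252]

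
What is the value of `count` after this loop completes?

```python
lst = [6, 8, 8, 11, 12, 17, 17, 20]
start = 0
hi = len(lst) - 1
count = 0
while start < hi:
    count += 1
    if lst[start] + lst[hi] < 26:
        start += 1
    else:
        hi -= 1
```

Steps to find pair summing to 26
`count` takes the values: 0 → 1 → 2 → 3 → 4 → 5 → 6 → 7

Answer: 7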